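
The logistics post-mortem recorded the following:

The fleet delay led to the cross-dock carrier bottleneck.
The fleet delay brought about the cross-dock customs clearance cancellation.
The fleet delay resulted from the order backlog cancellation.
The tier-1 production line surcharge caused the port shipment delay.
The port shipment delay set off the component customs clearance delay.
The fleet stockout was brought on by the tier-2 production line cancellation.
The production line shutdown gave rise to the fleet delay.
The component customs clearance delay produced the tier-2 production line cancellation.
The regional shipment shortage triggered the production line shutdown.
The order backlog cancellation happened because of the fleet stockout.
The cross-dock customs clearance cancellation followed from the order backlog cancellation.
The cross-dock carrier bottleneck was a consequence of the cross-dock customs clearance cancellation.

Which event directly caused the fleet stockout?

the tier-2 production line cancellation

Upstream contributors include the tier-1 production line surcharge, the port shipment delay, the component customs clearance delay, but only the tier-2 production line cancellation feeds directly into the fleet stockout.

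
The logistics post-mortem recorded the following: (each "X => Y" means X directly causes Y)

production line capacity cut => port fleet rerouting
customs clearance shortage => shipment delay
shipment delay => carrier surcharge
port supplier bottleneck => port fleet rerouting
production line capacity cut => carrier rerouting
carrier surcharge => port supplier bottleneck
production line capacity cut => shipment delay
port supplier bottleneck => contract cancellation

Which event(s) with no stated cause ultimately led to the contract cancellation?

the customs clearance shortage, the production line capacity cut

Tracing upstream from the contract cancellation: the contract cancellation ← the port supplier bottleneck ← the carrier surcharge ← the shipment delay ← the production line capacity cut.
A separate upstream branch: the contract cancellation ← the port supplier bottleneck ← the carrier surcharge ← the shipment delay ← the customs clearance shortage.
Each of those chain origins has no stated cause.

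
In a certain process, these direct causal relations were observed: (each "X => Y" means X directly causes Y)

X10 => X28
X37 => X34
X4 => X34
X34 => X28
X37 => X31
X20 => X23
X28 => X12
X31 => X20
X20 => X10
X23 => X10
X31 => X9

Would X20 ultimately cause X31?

X20 leads to X23, X10, X28, X12; X31 is not among them.

No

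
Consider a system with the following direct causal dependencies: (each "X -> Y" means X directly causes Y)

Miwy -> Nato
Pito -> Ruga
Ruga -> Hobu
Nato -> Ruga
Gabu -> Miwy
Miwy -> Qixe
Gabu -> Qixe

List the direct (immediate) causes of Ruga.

Upstream contributors include Gabu, Miwy, but only Nato, Pito feed directly into Ruga.

Nato, Pito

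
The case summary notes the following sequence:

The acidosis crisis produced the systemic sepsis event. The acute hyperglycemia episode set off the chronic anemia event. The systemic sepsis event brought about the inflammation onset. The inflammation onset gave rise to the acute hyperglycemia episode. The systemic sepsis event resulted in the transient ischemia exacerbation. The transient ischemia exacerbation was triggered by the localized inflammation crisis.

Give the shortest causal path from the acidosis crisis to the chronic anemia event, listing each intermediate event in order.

the acidosis crisis → the systemic sepsis event
the systemic sepsis event → the inflammation onset
the inflammation onset → the acute hyperglycemia episode
the acute hyperglycemia episode → the chronic anemia event
Length: 4 steps.

the acidosis crisis → the systemic sepsis event → the inflammation onset → the acute hyperglycemia episode → the chronic anemia event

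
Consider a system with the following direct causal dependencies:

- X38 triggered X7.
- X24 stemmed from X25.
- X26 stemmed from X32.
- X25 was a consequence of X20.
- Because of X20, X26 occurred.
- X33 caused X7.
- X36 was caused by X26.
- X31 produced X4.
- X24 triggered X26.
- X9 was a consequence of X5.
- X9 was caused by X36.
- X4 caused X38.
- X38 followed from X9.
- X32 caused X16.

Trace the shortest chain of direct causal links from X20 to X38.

X20 → X26 → X36 → X9 → X38

X20 → X26
X26 → X36
X36 → X9
X9 → X38
Length: 4 steps.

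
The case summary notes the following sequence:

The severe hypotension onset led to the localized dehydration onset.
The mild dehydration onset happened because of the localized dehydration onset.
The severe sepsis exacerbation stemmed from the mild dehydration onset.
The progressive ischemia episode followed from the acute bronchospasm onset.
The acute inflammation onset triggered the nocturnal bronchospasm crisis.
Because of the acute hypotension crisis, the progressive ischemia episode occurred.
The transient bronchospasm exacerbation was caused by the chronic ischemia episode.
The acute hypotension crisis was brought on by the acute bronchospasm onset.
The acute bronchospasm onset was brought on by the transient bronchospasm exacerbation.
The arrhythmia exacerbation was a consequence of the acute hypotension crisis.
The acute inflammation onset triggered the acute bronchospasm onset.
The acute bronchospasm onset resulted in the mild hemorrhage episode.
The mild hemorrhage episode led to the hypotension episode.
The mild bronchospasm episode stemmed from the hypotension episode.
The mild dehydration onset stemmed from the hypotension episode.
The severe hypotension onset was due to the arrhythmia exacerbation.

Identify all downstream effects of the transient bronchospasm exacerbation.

the acute bronchospasm onset, the acute hypotension crisis, the arrhythmia exacerbation, the hypotension episode, the localized dehydration onset, the mild bronchospasm episode, the mild dehydration onset, the mild hemorrhage episode, the progressive ischemia episode, the severe hypotension onset, the severe sepsis exacerbation

Direct effects: the acute bronchospasm onset.
2 steps out: the mild hemorrhage episode, the acute hypotension crisis, the progressive ischemia episode.
3 steps out: the arrhythmia exacerbation, the hypotension episode.
4 steps out: the severe hypotension onset, the mild dehydration onset, the mild bronchospasm episode.
5 steps out: the localized dehydration onset, the severe sepsis exacerbation.
Not reachable from it: the acute inflammation onset, the chronic ischemia episode, the nocturnal bronchospasm crisis.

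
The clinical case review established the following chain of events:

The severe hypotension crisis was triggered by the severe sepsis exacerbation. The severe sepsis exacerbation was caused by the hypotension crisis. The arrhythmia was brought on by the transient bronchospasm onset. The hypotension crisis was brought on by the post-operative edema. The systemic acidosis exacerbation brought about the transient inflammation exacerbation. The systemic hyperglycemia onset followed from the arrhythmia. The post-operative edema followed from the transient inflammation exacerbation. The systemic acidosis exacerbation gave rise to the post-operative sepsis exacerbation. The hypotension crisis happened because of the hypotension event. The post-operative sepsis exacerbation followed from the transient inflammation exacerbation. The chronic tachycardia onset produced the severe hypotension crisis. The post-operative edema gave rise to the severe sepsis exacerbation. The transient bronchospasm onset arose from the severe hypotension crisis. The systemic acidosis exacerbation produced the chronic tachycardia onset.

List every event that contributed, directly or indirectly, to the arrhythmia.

the chronic tachycardia onset, the hypotension crisis, the hypotension event, the post-operative edema, the severe hypotension crisis, the severe sepsis exacerbation, the systemic acidosis exacerbation, the transient bronchospasm onset, the transient inflammation exacerbation

Immediate cause of the arrhythmia: the transient bronchospasm onset.
Further upstream: the systemic acidosis exacerbation, the transient inflammation exacerbation, the chronic tachycardia onset, the post-operative edema, the hypotension crisis, the severe sepsis exacerbation, the severe hypotension crisis, the hypotension event.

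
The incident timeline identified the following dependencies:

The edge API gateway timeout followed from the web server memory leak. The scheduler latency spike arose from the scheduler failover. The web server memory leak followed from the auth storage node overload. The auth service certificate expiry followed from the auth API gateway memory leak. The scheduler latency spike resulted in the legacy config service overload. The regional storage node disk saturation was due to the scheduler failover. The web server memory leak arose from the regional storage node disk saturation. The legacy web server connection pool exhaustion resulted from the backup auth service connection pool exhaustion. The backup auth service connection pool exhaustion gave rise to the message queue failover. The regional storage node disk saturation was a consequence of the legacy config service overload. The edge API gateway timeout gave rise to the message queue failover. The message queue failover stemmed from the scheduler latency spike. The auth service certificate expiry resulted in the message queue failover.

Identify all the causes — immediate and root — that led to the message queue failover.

the auth API gateway memory leak, the auth service certificate expiry, the auth storage node overload, the backup auth service connection pool exhaustion, the edge API gateway timeout, the legacy config service overload, the regional storage node disk saturation, the scheduler failover, the scheduler latency spike, the web server memory leak

Immediate causes of the message queue failover: the backup auth service connection pool exhaustion, the scheduler latency spike, the edge API gateway timeout, the auth service certificate expiry.
Further upstream: the scheduler failover, the legacy config service overload, the auth storage node overload, the regional storage node disk saturation, the web server memory leak, the auth API gateway memory leak.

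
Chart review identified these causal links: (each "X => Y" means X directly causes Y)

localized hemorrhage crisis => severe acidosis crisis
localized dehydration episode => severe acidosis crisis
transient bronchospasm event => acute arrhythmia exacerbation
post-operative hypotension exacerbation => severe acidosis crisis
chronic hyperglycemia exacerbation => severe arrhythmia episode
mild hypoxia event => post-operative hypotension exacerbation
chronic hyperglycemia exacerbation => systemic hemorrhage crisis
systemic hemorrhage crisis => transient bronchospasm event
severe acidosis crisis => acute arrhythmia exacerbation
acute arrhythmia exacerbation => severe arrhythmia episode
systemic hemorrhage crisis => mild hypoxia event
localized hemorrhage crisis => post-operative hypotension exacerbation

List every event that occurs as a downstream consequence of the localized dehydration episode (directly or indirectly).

the acute arrhythmia exacerbation, the severe acidosis crisis, the severe arrhythmia episode

Direct effects: the severe acidosis crisis.
2 steps out: the acute arrhythmia exacerbation.
3 steps out: the severe arrhythmia episode.
Not reachable from it: the chronic hyperglycemia exacerbation, the systemic hemorrhage crisis, the mild hypoxia event, the localized hemorrhage crisis, the transient bronchospasm event, the post-operative hypotension exacerbation.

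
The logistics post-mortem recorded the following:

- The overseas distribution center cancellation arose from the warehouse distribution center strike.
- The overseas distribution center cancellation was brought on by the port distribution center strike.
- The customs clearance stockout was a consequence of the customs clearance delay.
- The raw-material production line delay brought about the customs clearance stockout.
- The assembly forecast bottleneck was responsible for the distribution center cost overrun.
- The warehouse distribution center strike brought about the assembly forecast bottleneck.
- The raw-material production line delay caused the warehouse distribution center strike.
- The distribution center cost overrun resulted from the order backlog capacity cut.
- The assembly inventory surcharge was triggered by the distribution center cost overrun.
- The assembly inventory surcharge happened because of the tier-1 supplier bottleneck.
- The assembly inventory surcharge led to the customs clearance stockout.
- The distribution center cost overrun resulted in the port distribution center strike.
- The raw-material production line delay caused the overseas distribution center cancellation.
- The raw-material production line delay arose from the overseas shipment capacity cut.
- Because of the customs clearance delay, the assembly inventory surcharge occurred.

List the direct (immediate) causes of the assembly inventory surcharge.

Upstream contributors include the overseas shipment capacity cut, the raw-material production line delay, the order backlog capacity cut, the warehouse distribution center strike, the assembly forecast bottleneck, but only the customs clearance delay, the distribution center cost overrun, the tier-1 supplier bottleneck feed directly into the assembly inventory surcharge.

the customs clearance delay, the distribution center cost overrun, the tier-1 supplier bottleneck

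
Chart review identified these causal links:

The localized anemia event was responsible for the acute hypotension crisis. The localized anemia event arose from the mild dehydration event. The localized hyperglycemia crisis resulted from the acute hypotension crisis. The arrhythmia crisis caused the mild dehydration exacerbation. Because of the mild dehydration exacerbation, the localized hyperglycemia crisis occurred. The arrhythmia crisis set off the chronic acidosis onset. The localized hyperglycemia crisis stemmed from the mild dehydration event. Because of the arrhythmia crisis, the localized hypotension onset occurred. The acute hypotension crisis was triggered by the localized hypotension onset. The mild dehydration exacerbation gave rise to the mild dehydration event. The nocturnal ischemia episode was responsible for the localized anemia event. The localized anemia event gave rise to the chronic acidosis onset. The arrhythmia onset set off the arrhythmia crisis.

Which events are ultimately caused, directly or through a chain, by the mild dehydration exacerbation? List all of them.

Direct effects: the mild dehydration event, the localized hyperglycemia crisis.
2 steps out: the localized anemia event.
3 steps out: the acute hypotension crisis, the chronic acidosis onset.
Not reachable from it: the arrhythmia onset, the arrhythmia crisis, the localized hypotension onset, the nocturnal ischemia episode.

the acute hypotension crisis, the chronic acidosis onset, the localized anemia event, the localized hyperglycemia crisis, the mild dehydration event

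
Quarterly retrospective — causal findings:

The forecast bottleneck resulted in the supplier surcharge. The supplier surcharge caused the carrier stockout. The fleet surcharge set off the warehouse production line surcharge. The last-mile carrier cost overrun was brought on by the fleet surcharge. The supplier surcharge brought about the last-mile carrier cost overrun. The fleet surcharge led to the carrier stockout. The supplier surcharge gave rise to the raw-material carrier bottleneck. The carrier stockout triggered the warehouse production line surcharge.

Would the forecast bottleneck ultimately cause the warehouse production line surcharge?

There is a causal chain: the forecast bottleneck → the supplier surcharge → the carrier stockout → the warehouse production line surcharge.

Yes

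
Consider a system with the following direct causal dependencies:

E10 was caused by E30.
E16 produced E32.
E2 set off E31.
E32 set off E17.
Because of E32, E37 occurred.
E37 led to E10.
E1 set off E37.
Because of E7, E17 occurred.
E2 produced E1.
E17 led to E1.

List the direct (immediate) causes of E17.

E32, E7

Upstream contributors include E16, but only E32, E7 feed directly into E17.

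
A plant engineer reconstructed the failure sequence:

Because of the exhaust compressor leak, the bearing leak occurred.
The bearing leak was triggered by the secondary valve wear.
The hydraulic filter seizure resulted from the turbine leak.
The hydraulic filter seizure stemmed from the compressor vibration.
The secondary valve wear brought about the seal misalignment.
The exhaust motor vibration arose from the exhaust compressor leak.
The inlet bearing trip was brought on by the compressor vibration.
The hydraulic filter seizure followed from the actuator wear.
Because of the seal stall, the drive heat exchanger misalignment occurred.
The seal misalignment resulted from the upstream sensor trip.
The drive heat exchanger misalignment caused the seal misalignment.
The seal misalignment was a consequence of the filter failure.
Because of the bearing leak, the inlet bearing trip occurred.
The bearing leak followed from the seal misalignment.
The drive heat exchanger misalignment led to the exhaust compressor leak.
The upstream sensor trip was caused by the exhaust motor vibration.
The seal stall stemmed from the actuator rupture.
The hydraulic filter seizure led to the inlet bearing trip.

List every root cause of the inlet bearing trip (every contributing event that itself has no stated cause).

the actuator rupture, the actuator wear, the compressor vibration, the filter failure, the secondary valve wear, the turbine leak

Tracing upstream from the inlet bearing trip: the inlet bearing trip ← the bearing leak ← the exhaust compressor leak ← the drive heat exchanger misalignment ← the seal stall ← the actuator rupture.
A separate upstream branch: the inlet bearing trip ← the bearing leak ← the secondary valve wear.
A separate upstream branch: the inlet bearing trip ← the bearing leak ← the seal misalignment ← the filter failure.
A separate upstream branch: the inlet bearing trip ← the hydraulic filter seizure ← the actuator wear.
A separate upstream branch: the inlet bearing trip ← the hydraulic filter seizure ← the turbine leak.
A separate upstream branch: the inlet bearing trip ← the compressor vibration.
Each of those chain origins has no stated cause.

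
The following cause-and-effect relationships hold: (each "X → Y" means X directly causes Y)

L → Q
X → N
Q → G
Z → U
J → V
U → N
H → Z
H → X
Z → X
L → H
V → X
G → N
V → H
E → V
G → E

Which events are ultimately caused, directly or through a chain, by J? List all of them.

Direct effects: V.
2 steps out: H, X.
3 steps out: Z, N.
4 steps out: U.
Not reachable from it: L, Q, G, E.

H, N, U, V, X, Z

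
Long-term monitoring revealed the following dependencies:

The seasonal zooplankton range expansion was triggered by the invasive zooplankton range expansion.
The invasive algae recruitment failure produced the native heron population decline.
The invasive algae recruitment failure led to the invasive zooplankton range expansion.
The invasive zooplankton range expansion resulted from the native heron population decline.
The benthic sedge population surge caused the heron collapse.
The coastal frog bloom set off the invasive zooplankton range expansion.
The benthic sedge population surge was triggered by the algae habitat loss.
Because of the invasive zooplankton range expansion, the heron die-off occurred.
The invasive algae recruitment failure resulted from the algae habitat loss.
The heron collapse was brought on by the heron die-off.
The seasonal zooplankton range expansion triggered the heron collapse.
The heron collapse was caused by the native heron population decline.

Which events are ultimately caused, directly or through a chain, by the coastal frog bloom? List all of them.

the heron collapse, the heron die-off, the invasive zooplankton range expansion, the seasonal zooplankton range expansion

Direct effects: the invasive zooplankton range expansion.
2 steps out: the seasonal zooplankton range expansion, the heron die-off.
3 steps out: the heron collapse.
Not reachable from it: the algae habitat loss, the invasive algae recruitment failure, the native heron population decline, the benthic sedge population surge.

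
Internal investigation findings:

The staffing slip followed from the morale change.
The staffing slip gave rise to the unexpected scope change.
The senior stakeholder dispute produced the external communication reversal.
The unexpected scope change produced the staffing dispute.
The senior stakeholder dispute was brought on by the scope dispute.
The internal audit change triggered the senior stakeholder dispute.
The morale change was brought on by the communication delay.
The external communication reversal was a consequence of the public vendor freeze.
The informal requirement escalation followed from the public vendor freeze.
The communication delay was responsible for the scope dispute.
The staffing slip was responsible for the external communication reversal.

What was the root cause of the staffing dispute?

the communication delay

Tracing upstream from the staffing dispute: the staffing dispute ← the unexpected scope change ← the staffing slip ← the morale change ← the communication delay.
The communication delay has no stated cause, so it is the root.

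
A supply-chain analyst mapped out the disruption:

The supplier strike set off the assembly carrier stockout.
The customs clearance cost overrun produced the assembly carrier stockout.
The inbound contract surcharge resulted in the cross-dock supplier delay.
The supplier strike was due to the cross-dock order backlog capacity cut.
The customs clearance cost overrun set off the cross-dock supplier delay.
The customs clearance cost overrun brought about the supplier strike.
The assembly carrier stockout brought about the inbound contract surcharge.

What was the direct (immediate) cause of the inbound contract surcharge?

Upstream contributors include the cross-dock order backlog capacity cut, the customs clearance cost overrun, the supplier strike, but only the assembly carrier stockout feeds directly into the inbound contract surcharge.

the assembly carrier stockout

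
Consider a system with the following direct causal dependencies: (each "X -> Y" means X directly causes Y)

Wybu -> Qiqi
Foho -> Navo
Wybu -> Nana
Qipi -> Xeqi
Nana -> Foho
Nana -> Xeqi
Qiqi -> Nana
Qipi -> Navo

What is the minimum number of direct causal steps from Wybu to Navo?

Shortest chain: Wybu → Nana → Foho → Navo.

3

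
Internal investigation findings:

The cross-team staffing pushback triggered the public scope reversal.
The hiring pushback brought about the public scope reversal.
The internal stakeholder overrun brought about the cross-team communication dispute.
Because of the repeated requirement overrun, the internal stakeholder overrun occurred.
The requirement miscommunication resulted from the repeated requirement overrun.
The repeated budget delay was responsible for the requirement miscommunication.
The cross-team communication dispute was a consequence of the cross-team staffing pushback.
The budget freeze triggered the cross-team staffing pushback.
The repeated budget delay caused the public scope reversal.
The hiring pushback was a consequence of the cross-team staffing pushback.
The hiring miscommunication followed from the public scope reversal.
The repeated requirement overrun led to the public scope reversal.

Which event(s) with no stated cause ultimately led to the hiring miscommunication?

the budget freeze, the repeated budget delay, the repeated requirement overrun

Tracing upstream from the hiring miscommunication: the hiring miscommunication ← the public scope reversal ← the repeated requirement overrun.
A separate upstream branch: the hiring miscommunication ← the public scope reversal ← the cross-team staffing pushback ← the budget freeze.
A separate upstream branch: the hiring miscommunication ← the public scope reversal ← the repeated budget delay.
Each of those chain origins has no stated cause.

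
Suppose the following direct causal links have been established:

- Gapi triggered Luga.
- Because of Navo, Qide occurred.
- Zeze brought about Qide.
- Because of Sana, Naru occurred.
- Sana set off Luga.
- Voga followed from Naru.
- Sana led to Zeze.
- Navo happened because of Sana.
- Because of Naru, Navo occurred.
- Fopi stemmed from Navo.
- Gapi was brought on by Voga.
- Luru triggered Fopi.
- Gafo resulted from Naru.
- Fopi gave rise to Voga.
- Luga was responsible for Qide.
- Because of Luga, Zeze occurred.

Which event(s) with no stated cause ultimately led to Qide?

Tracing upstream from Qide: Qide ← Navo ← Sana.
A separate upstream branch: Qide ← Luga ← Gapi ← Voga ← Fopi ← Luru.
Each of those chain origins has no stated cause.

Luru, Sana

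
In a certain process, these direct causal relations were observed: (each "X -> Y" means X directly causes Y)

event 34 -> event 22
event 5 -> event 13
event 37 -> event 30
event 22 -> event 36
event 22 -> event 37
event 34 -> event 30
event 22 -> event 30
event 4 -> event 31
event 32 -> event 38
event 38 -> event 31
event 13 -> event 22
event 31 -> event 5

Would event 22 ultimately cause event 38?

No

Event 22 leads to event 36, event 37, event 30; event 38 is not among them.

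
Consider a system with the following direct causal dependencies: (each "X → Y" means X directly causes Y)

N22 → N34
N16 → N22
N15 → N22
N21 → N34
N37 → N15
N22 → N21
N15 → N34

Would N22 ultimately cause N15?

N22 leads to N21, N34; N15 is not among them.

No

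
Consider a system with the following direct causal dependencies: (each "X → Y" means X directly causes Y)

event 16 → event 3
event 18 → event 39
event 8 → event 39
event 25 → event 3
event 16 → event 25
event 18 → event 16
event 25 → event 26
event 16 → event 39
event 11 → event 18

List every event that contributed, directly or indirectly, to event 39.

event 11, event 16, event 18, event 8

Immediate causes of event 39: event 18, event 16, event 8.
Further upstream: event 11.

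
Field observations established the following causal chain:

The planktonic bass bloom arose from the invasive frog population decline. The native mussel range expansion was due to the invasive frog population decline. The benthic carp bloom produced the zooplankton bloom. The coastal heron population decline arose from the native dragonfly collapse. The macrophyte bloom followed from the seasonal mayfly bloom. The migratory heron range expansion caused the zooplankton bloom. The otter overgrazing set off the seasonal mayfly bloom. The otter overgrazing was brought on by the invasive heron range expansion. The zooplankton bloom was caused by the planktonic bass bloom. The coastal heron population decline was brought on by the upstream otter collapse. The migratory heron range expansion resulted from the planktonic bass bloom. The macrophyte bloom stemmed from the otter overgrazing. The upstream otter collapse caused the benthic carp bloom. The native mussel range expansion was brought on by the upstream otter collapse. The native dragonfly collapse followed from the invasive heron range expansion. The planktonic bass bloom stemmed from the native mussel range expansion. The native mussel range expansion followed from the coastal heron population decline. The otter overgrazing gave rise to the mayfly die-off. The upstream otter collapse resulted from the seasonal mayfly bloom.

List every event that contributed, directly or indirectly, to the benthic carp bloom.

Immediate cause of the benthic carp bloom: the upstream otter collapse.
Further upstream: the invasive heron range expansion, the otter overgrazing, the seasonal mayfly bloom.

the invasive heron range expansion, the otter overgrazing, the seasonal mayfly bloom, the upstream otter collapse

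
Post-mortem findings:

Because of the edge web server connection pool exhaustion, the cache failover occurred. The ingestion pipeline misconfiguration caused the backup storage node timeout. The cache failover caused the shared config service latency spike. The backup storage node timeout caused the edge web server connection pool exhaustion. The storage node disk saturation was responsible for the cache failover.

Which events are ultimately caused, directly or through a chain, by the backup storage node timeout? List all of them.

Direct effects: the edge web server connection pool exhaustion.
2 steps out: the cache failover.
3 steps out: the shared config service latency spike.
Not reachable from it: the ingestion pipeline misconfiguration, the storage node disk saturation.

the cache failover, the edge web server connection pool exhaustion, the shared config service latency spike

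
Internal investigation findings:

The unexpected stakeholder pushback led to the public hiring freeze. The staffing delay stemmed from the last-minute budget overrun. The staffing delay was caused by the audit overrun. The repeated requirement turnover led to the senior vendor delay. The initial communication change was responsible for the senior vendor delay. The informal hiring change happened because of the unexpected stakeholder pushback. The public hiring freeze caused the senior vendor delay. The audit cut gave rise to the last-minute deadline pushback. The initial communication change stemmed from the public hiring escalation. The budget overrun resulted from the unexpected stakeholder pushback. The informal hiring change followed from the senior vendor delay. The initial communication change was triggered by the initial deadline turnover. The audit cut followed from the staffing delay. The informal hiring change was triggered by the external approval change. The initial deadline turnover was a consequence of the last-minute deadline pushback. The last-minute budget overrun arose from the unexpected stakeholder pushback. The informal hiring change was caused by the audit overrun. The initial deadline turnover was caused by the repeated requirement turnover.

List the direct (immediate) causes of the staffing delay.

Upstream contributors include the unexpected stakeholder pushback, but only the audit overrun, the last-minute budget overrun feed directly into the staffing delay.

the audit overrun, the last-minute budget overrun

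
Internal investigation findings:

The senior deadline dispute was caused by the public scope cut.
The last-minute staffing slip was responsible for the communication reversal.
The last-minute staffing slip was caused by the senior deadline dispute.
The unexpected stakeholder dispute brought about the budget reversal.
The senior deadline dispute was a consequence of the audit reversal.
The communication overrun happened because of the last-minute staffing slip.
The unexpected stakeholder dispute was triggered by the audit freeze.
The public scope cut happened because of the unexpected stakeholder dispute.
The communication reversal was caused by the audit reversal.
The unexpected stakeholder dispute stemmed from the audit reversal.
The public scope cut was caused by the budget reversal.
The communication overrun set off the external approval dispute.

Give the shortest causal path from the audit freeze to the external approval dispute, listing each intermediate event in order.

the audit freeze → the unexpected stakeholder dispute
the unexpected stakeholder dispute → the public scope cut
the public scope cut → the senior deadline dispute
the senior deadline dispute → the last-minute staffing slip
the last-minute staffing slip → the communication overrun
the communication overrun → the external approval dispute
Length: 6 steps.

the audit freeze → the unexpected stakeholder dispute → the public scope cut → the senior deadline dispute → the last-minute staffing slip → the communication overrun → the external approval dispute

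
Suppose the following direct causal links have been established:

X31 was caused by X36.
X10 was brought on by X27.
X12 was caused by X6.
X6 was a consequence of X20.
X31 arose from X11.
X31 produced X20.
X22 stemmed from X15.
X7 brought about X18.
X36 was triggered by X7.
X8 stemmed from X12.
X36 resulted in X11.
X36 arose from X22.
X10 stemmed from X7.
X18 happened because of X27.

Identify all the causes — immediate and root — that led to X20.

X11, X15, X22, X31, X36, X7

Immediate cause of X20: X31.
Further upstream: X15, X7, X22, X36, X11.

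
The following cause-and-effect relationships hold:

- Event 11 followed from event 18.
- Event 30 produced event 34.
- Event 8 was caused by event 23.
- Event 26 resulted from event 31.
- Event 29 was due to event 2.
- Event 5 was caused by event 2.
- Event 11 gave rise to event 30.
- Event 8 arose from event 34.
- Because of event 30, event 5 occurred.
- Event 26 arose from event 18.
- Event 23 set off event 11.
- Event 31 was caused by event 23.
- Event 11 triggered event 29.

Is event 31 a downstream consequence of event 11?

Event 11 leads to event 30, event 34, event 5, event 8, event 29; event 31 is not among them.

No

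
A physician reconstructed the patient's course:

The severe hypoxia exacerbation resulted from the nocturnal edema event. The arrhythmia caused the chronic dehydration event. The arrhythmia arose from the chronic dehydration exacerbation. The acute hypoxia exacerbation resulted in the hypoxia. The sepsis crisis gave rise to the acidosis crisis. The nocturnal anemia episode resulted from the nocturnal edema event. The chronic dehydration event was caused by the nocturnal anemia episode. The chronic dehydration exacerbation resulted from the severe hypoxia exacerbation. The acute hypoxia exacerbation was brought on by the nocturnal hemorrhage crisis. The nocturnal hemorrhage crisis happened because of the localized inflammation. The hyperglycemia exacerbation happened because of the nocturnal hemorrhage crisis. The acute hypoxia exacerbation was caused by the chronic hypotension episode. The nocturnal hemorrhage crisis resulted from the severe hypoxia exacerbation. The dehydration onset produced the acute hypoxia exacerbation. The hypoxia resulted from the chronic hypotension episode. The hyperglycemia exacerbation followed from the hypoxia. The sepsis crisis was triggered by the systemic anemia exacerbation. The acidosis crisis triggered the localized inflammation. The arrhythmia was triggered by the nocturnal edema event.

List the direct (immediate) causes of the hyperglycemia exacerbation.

Upstream contributors include the nocturnal edema event, the severe hypoxia exacerbation, the systemic anemia exacerbation, the sepsis crisis, the chronic hypotension episode, the acidosis crisis, the dehydration onset, the localized inflammation, the acute hypoxia exacerbation, but only the hypoxia, the nocturnal hemorrhage crisis feed directly into the hyperglycemia exacerbation.

the hypoxia, the nocturnal hemorrhage crisis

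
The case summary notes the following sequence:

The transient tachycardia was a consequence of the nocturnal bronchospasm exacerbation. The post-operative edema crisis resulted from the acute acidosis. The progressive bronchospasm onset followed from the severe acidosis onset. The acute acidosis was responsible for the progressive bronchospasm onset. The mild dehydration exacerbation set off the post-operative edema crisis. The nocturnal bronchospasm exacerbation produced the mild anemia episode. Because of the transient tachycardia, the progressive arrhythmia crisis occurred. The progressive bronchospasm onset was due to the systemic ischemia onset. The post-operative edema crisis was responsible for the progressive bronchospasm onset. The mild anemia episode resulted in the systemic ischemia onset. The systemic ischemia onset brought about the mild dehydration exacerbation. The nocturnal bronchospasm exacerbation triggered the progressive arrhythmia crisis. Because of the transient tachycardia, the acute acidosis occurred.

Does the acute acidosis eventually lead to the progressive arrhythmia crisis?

The acute acidosis leads to the post-operative edema crisis, the progressive bronchospasm onset; the progressive arrhythmia crisis is not among them.

No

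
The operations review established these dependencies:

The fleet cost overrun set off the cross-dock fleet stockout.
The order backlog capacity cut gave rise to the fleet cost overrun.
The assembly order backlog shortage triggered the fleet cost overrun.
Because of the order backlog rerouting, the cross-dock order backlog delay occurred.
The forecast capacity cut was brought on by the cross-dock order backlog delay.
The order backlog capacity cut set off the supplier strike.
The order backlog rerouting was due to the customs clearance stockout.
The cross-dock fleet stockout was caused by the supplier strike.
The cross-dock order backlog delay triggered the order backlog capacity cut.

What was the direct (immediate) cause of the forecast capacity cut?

the cross-dock order backlog delay

Upstream contributors include the customs clearance stockout, the order backlog rerouting, but only the cross-dock order backlog delay feeds directly into the forecast capacity cut.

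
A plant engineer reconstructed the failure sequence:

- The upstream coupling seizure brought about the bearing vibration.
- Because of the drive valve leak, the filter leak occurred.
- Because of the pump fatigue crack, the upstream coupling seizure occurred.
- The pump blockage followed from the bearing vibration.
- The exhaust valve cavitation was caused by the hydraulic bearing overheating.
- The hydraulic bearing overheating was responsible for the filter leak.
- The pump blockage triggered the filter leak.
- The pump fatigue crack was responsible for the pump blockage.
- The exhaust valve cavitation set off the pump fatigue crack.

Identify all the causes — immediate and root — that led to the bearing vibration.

the exhaust valve cavitation, the hydraulic bearing overheating, the pump fatigue crack, the upstream coupling seizure

Immediate cause of the bearing vibration: the upstream coupling seizure.
Further upstream: the hydraulic bearing overheating, the exhaust valve cavitation, the pump fatigue crack.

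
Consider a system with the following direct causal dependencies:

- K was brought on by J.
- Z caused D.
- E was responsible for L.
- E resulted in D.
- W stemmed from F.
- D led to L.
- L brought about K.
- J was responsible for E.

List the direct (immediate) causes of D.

Upstream contributors include J, but only E, Z feed directly into D.

E, Z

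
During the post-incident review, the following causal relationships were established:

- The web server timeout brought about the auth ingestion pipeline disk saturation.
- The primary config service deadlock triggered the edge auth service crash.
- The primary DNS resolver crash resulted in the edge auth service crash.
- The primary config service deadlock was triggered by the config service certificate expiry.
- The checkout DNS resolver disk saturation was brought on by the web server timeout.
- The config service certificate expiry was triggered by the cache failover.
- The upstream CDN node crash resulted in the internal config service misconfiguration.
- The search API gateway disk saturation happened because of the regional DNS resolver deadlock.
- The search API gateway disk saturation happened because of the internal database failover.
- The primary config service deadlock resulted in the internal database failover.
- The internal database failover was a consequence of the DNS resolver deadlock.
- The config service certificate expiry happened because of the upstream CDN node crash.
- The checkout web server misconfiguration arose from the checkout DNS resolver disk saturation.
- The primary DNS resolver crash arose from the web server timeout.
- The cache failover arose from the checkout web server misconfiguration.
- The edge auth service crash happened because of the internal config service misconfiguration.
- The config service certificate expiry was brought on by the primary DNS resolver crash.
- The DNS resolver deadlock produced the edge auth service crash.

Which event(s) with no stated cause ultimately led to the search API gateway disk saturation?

Tracing upstream from the search API gateway disk saturation: the search API gateway disk saturation ← the internal database failover ← the primary config service deadlock ← the config service certificate expiry ← the primary DNS resolver crash ← the web server timeout.
A separate upstream branch: the search API gateway disk saturation ← the regional DNS resolver deadlock.
A separate upstream branch: the search API gateway disk saturation ← the internal database failover ← the primary config service deadlock ← the config service certificate expiry ← the upstream CDN node crash.
A separate upstream branch: the search API gateway disk saturation ← the internal database failover ← the DNS resolver deadlock.
Each of those chain origins has no stated cause.

the DNS resolver deadlock, the regional DNS resolver deadlock, the upstream CDN node crash, the web server timeout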